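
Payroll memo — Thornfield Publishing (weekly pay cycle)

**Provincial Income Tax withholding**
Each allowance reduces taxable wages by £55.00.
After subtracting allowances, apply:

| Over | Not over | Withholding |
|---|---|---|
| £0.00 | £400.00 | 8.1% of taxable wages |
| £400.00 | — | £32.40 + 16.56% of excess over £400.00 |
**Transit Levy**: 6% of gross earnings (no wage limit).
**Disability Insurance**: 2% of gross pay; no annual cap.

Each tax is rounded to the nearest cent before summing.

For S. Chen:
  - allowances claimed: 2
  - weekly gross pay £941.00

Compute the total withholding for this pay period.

£179.05

Provincial Income Tax: taxable = £941.00 − 2×£55.00 = £831.00
  £32.40 + 16.56% × (£831.00 − £400.00) = £32.40 + 16.56% × £431.00 = £103.77
Transit Levy: 6% × £941.00 = £56.46
Disability Insurance: 2% × £941.00 = £18.82
Total: £103.77 + £56.46 + £18.82 = £179.05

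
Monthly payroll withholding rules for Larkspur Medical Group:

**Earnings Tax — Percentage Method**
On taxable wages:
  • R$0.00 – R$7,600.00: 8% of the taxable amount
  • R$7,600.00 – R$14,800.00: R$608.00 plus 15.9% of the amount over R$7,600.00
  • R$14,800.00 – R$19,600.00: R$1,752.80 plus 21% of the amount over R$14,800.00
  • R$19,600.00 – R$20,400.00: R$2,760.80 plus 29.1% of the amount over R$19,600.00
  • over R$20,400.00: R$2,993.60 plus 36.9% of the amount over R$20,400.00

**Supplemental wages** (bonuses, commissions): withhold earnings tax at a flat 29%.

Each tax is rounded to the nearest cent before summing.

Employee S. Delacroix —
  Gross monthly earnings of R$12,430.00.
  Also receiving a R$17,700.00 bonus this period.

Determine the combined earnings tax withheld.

R$6,508.97

Earnings Tax: taxable = R$12,430.00
  R$608.00 + 15.9% × (R$12,430.00 − R$7,600.00) = R$608.00 + 15.9% × R$4,830.00 = R$1,375.97
Supplemental (29% flat on bonus): 29% × R$17,700.00 = R$5,133.00
Total earnings tax: R$1,375.97 + R$5,133.00 = R$6,508.97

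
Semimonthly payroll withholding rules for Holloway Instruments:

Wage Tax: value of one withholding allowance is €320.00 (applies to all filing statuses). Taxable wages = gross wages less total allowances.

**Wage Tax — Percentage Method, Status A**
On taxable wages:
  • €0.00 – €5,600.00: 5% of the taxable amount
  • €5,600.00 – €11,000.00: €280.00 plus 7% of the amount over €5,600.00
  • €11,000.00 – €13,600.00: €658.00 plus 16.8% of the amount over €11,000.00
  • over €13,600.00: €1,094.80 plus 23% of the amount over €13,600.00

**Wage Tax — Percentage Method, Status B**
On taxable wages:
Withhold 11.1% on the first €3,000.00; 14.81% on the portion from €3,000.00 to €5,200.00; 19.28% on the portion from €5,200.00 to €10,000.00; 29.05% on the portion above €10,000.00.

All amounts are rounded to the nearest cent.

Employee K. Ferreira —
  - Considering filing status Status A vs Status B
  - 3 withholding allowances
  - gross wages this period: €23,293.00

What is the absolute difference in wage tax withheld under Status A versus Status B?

Wage Tax (Status A): taxable = €23,293.00 − 3×€320.00 = €22,333.00
  €1,094.80 + 23% × (€22,333.00 − €13,600.00) = €1,094.80 + 23% × €8,733.00 = €3,103.39
Wage Tax (Status B): taxable = €23,293.00 − 3×€320.00 = €22,333.00
  €1,584.26 + 29.05% × (€22,333.00 − €10,000.00) = €1,584.26 + 29.05% × €12,333.00 = €5,167.00
Difference: |€3,103.39 − €5,167.00| = €2,063.61 (higher under Status B)

€2,063.61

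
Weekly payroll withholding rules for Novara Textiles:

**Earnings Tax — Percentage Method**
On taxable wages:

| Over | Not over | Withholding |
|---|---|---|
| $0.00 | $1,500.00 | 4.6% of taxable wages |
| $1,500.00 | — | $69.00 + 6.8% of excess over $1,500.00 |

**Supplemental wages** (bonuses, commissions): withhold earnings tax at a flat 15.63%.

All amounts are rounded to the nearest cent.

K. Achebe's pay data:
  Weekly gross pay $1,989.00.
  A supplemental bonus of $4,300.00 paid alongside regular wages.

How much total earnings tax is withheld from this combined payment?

Earnings Tax: taxable = $1,989.00
  $69.00 + 6.8% × ($1,989.00 − $1,500.00) = $69.00 + 6.8% × $489.00 = $102.25
Supplemental (15.63% flat on bonus): 15.63% × $4,300.00 = $672.09
Total earnings tax: $102.25 + $672.09 = $774.34

$774.34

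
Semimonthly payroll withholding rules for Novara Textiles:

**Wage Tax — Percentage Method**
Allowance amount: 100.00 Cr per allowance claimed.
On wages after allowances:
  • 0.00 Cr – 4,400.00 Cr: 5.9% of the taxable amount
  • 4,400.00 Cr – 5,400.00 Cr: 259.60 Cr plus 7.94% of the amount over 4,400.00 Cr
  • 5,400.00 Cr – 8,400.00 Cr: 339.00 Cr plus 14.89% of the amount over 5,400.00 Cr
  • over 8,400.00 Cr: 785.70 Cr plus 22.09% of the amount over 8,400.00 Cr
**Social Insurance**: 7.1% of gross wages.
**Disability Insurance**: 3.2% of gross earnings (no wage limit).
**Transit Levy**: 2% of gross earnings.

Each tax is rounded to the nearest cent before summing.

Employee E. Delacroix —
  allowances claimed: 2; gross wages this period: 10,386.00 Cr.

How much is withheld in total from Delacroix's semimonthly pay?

2,457.71 Cr

Wage Tax: taxable = 10,386.00 Cr − 2×100.00 Cr = 10,186.00 Cr
  785.70 Cr + 22.09% × (10,186.00 Cr − 8,400.00 Cr) = 785.70 Cr + 22.09% × 1,786.00 Cr = 1,180.23 Cr
Social Insurance: 7.1% × 10,386.00 Cr = 737.41 Cr
Disability Insurance: 3.2% × 10,386.00 Cr = 332.35 Cr
Transit Levy: 2% × 10,386.00 Cr = 207.72 Cr
Total: 1,180.23 Cr + 737.41 Cr + 332.35 Cr + 207.72 Cr = 2,457.71 Cr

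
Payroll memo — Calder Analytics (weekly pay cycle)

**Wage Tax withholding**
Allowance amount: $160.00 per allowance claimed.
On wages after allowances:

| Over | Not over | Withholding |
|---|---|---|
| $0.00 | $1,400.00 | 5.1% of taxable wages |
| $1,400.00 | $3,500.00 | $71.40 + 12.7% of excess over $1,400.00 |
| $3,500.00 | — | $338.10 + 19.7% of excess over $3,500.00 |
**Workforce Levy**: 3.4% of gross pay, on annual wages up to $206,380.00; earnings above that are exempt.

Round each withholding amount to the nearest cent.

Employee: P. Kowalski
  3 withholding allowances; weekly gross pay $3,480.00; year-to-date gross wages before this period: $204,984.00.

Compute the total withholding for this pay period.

Wage Tax: taxable = $3,480.00 − 3×$160.00 = $3,000.00
  $71.40 + 12.7% × ($3,000.00 − $1,400.00) = $71.40 + 12.7% × $1,600.00 = $274.60
Workforce Levy: cap $206,380.00 − YTD $204,984.00 = $1,396.00 subject; 3.4% × $1,396.00 = $47.46
Total: $274.60 + $47.46 = $322.06

$322.06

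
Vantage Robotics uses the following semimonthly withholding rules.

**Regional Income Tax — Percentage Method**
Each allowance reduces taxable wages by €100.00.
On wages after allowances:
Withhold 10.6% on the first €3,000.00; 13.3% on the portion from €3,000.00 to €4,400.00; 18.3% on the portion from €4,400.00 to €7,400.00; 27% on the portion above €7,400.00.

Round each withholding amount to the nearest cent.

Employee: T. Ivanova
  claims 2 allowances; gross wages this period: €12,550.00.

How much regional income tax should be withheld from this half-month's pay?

Regional Income Tax: taxable = €12,550.00 − 2×€100.00 = €12,350.00
  €1,053.20 + 27% × (€12,350.00 − €7,400.00) = €1,053.20 + 27% × €4,950.00 = €2,389.70

€2,389.70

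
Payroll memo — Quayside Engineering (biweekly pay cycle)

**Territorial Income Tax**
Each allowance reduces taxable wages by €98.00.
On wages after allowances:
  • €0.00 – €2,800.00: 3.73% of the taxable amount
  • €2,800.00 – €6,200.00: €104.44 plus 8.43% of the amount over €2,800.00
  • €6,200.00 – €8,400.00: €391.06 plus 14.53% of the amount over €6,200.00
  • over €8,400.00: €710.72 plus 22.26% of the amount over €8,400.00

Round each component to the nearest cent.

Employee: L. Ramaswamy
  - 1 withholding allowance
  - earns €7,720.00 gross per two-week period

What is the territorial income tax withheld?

€597.68

Territorial Income Tax: taxable = €7,720.00 − 1×€98.00 = €7,622.00
  €391.06 + 14.53% × (€7,622.00 − €6,200.00) = €391.06 + 14.53% × €1,422.00 = €597.68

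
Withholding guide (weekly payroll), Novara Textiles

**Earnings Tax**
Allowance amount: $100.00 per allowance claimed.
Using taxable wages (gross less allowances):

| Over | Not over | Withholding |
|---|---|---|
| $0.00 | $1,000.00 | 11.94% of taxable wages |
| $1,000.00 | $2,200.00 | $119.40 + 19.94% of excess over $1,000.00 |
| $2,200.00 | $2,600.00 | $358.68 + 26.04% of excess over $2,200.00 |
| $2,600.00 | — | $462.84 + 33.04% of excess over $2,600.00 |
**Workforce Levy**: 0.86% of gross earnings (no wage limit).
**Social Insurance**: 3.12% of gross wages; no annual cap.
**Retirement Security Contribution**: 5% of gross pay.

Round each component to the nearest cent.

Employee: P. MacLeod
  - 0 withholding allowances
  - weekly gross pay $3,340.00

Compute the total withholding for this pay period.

Earnings Tax: taxable = $3,340.00
  $462.84 + 33.04% × ($3,340.00 − $2,600.00) = $462.84 + 33.04% × $740.00 = $707.34
Workforce Levy: 0.86% × $3,340.00 = $28.72
Social Insurance: 3.12% × $3,340.00 = $104.21
Retirement Security Contribution: 5% × $3,340.00 = $167.00
Total: $707.34 + $28.72 + $104.21 + $167.00 = $1,007.27

$1,007.27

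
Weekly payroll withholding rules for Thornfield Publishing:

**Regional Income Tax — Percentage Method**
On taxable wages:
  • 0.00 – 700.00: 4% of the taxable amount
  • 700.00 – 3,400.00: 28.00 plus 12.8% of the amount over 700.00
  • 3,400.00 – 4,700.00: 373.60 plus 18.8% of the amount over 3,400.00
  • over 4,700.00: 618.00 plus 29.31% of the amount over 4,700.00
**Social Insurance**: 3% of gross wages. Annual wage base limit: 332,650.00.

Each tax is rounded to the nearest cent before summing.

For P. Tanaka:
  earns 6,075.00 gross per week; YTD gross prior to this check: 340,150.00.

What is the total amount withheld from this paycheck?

Regional Income Tax: taxable = 6,075.00
  618.00 + 29.31% × (6,075.00 − 4,700.00) = 618.00 + 29.31% × 1,375.00 = 1,021.01
Social Insurance: YTD 340,150.00 ≥ cap 332,650.00 → 0.00
Total: 1,021.01 + 0.00 = 1,021.01

1,021.01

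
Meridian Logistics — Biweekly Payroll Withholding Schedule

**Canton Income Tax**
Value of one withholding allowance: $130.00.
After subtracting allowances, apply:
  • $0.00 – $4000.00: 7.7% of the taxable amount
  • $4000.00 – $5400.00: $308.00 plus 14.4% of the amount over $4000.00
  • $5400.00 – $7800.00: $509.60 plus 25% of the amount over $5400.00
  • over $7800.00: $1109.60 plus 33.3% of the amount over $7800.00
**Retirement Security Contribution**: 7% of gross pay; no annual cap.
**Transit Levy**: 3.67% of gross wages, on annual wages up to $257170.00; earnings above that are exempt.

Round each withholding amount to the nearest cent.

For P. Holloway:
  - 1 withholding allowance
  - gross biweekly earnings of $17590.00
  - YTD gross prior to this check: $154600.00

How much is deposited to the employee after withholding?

Canton Income Tax: taxable = $17590.00 − 1×$130.00 = $17460.00
  $1109.60 + 33.3% × ($17460.00 − $7800.00) = $1109.60 + 33.3% × $9660.00 = $4326.38
Retirement Security Contribution: 7% × $17590.00 = $1231.30
Transit Levy: 3.67% × $17590.00 = $645.55
Total withheld: $4326.38 + $1231.30 + $645.55 = $6203.23
Net pay: $17590.00 − $6203.23 = $11386.77

$11386.77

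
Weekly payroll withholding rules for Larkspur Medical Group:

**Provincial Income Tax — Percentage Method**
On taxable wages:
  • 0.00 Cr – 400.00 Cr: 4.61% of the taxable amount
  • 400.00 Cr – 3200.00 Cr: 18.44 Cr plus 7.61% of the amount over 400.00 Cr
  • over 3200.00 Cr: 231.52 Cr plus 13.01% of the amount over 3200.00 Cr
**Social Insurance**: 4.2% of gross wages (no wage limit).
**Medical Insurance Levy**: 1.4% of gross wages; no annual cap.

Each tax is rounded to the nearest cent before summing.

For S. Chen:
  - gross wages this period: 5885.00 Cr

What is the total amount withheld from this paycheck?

Provincial Income Tax: taxable = 5885.00 Cr
  231.52 Cr + 13.01% × (5885.00 Cr − 3200.00 Cr) = 231.52 Cr + 13.01% × 2685.00 Cr = 580.84 Cr
Social Insurance: 4.2% × 5885.00 Cr = 247.17 Cr
Medical Insurance Levy: 1.4% × 5885.00 Cr = 82.39 Cr
Total: 580.84 Cr + 247.17 Cr + 82.39 Cr = 910.40 Cr

910.40 Cr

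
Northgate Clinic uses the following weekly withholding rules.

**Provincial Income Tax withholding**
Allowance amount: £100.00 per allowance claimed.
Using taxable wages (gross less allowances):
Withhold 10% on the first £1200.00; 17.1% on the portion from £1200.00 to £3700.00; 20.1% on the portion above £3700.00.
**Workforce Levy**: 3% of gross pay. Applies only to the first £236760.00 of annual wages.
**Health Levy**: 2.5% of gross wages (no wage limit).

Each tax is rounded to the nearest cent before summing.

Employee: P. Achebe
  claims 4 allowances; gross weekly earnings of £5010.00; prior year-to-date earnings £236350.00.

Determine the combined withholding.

Provincial Income Tax: taxable = £5010.00 − 4×£100.00 = £4610.00
  £547.50 + 20.1% × (£4610.00 − £3700.00) = £547.50 + 20.1% × £910.00 = £730.41
Workforce Levy: cap £236760.00 − YTD £236350.00 = £410.00 subject; 3% × £410.00 = £12.30
Health Levy: 2.5% × £5010.00 = £125.25
Total: £730.41 + £12.30 + £125.25 = £867.96

£867.96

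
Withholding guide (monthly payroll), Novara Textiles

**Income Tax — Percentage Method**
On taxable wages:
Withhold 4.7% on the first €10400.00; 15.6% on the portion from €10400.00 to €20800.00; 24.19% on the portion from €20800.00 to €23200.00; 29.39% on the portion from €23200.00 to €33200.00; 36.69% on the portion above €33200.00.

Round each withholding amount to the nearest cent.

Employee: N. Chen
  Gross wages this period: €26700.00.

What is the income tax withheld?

Income Tax: taxable = €26700.00
  €2691.76 + 29.39% × (€26700.00 − €23200.00) = €2691.76 + 29.39% × €3500.00 = €3720.41

€3720.41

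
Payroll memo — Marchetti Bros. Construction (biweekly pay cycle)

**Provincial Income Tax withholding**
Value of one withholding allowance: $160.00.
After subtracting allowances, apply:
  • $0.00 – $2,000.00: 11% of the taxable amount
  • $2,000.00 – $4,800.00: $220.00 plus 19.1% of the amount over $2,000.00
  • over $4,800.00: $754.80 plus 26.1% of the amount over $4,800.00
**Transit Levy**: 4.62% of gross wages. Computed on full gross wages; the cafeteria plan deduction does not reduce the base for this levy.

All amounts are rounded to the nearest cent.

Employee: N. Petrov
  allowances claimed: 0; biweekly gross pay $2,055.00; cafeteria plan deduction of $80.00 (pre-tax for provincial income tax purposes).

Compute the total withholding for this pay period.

$312.19

Provincial Income Tax: taxable = $2,055.00 − $80.00 = $1,975.00
  11% × $1,975.00 = $217.25
Transit Levy: 4.62% × $2,055.00 = $94.94
Total: $217.25 + $94.94 = $312.19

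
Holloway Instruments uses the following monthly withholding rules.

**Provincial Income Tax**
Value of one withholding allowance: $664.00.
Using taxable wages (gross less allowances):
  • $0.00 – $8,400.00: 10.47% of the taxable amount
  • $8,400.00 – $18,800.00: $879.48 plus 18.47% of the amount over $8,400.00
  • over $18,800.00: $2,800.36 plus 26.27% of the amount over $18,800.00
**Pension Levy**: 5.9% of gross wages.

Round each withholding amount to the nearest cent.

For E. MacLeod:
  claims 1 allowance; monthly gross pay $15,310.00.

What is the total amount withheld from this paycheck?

$2,936.41

Provincial Income Tax: taxable = $15,310.00 − 1×$664.00 = $14,646.00
  $879.48 + 18.47% × ($14,646.00 − $8,400.00) = $879.48 + 18.47% × $6,246.00 = $2,033.12
Pension Levy: 5.9% × $15,310.00 = $903.29
Total: $2,033.12 + $903.29 = $2,936.41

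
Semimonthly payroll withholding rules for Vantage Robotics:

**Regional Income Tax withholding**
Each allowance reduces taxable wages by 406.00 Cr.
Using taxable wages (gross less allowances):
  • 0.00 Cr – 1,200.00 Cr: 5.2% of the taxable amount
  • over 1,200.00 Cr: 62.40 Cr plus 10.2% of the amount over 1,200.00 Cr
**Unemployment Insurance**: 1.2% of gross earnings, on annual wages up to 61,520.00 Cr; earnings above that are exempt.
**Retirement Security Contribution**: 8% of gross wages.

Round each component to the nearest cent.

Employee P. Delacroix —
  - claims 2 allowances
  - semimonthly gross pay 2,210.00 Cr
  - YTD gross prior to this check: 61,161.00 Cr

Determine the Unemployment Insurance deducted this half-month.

Unemployment Insurance: cap 61,520.00 Cr − YTD 61,161.00 Cr = 359.00 Cr subject; 1.2% × 359.00 Cr = 4.31 Cr

4.31 Cr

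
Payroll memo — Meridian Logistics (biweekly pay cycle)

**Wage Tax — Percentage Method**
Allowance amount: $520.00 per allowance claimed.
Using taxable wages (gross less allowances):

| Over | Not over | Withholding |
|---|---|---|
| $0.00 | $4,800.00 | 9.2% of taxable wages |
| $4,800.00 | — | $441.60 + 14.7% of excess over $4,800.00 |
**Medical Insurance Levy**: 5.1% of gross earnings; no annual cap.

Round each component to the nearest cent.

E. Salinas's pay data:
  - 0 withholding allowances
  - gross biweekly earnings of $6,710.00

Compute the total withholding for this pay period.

Wage Tax: taxable = $6,710.00
  $441.60 + 14.7% × ($6,710.00 − $4,800.00) = $441.60 + 14.7% × $1,910.00 = $722.37
Medical Insurance Levy: 5.1% × $6,710.00 = $342.21
Total: $722.37 + $342.21 = $1,064.58

$1,064.58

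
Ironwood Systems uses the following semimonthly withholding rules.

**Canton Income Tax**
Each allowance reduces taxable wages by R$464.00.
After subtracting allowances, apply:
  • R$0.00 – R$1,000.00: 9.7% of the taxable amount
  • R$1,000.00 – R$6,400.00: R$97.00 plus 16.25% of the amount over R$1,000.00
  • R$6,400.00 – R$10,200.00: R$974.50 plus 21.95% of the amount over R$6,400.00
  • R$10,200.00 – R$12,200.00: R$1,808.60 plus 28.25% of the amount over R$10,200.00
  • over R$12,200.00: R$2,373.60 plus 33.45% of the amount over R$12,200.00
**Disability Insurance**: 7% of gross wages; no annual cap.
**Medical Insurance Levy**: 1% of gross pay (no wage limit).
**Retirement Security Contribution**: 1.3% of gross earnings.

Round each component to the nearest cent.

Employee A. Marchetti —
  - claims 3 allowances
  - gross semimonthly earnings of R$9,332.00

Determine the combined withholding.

R$2,180.41

Canton Income Tax: taxable = R$9,332.00 − 3×R$464.00 = R$7,940.00
  R$974.50 + 21.95% × (R$7,940.00 − R$6,400.00) = R$974.50 + 21.95% × R$1,540.00 = R$1,312.53
Disability Insurance: 7% × R$9,332.00 = R$653.24
Medical Insurance Levy: 1% × R$9,332.00 = R$93.32
Retirement Security Contribution: 1.3% × R$9,332.00 = R$121.32
Total: R$1,312.53 + R$653.24 + R$93.32 + R$121.32 = R$2,180.41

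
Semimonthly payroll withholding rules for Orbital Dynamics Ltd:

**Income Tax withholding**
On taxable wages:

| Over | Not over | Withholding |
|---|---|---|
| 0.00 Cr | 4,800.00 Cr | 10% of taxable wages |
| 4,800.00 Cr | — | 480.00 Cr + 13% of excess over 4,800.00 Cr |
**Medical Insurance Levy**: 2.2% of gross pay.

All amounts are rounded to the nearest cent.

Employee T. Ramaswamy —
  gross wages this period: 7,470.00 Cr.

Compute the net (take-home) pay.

Income Tax: taxable = 7,470.00 Cr
  480.00 Cr + 13% × (7,470.00 Cr − 4,800.00 Cr) = 480.00 Cr + 13% × 2,670.00 Cr = 827.10 Cr
Medical Insurance Levy: 2.2% × 7,470.00 Cr = 164.34 Cr
Total withheld: 827.10 Cr + 164.34 Cr = 991.44 Cr
Net pay: 7,470.00 Cr − 991.44 Cr = 6,478.56 Cr

6,478.56 Cr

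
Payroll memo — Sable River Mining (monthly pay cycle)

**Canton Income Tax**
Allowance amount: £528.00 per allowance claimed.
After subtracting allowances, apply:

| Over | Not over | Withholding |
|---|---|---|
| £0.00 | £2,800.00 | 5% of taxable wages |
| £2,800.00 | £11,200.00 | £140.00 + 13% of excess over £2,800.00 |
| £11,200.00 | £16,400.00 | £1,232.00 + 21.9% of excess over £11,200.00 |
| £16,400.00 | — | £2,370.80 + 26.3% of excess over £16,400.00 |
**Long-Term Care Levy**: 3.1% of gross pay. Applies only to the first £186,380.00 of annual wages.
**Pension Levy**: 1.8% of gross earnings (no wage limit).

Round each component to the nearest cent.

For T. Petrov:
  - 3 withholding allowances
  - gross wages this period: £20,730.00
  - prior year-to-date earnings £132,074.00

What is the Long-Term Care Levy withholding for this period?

£642.63

Long-Term Care Levy: 3.1% × £20,730.00 = £642.63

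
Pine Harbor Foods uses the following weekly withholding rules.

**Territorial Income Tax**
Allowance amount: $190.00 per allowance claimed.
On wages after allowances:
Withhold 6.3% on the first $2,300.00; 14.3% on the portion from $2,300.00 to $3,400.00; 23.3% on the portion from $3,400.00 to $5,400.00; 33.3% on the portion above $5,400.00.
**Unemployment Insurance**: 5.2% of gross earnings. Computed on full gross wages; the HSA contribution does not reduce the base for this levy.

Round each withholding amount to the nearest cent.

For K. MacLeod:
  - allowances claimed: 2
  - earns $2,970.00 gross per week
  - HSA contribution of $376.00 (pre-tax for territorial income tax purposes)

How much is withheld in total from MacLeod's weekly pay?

$293.92

Territorial Income Tax: taxable = $2,970.00 − $376.00 − 2×$190.00 = $2,214.00
  6.3% × $2,214.00 = $139.48
Unemployment Insurance: 5.2% × $2,970.00 = $154.44
Total: $139.48 + $154.44 = $293.92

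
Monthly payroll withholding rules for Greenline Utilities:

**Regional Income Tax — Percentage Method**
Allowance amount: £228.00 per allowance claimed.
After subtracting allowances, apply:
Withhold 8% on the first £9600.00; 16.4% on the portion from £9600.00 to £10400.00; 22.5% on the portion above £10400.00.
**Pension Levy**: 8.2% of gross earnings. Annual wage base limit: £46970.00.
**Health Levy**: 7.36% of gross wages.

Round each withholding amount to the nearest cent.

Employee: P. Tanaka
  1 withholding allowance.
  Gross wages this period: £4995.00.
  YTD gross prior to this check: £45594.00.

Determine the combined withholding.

Regional Income Tax: taxable = £4995.00 − 1×£228.00 = £4767.00
  8% × £4767.00 = £381.36
Pension Levy: cap £46970.00 − YTD £45594.00 = £1376.00 subject; 8.2% × £1376.00 = £112.83
Health Levy: 7.36% × £4995.00 = £367.63
Total: £381.36 + £112.83 + £367.63 = £861.82

£861.82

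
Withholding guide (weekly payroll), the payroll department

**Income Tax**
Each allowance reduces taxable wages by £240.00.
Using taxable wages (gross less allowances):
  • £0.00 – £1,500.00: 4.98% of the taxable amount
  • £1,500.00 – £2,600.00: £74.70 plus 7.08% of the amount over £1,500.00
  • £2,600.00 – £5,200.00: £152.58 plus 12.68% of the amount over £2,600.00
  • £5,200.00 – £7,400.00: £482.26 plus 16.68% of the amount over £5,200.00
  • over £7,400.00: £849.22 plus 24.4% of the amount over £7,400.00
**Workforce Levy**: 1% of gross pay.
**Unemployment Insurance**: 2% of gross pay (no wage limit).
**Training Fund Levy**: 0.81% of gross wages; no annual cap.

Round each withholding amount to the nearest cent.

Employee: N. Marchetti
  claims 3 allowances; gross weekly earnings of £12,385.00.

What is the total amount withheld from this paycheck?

£2,361.75

Income Tax: taxable = £12,385.00 − 3×£240.00 = £11,665.00
  £849.22 + 24.4% × (£11,665.00 − £7,400.00) = £849.22 + 24.4% × £4,265.00 = £1,889.88
Workforce Levy: 1% × £12,385.00 = £123.85
Unemployment Insurance: 2% × £12,385.00 = £247.70
Training Fund Levy: 0.81% × £12,385.00 = £100.32
Total: £1,889.88 + £123.85 + £247.70 + £100.32 = £2,361.75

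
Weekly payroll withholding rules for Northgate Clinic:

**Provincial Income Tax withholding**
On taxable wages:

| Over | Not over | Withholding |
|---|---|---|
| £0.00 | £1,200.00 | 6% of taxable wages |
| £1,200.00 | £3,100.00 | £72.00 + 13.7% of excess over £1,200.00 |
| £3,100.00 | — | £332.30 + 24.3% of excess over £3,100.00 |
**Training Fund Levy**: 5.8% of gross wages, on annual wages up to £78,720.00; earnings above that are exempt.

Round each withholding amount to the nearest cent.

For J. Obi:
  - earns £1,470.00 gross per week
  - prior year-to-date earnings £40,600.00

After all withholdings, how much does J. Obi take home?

£1,275.75

Provincial Income Tax: taxable = £1,470.00
  £72.00 + 13.7% × (£1,470.00 − £1,200.00) = £72.00 + 13.7% × £270.00 = £108.99
Training Fund Levy: 5.8% × £1,470.00 = £85.26
Total withheld: £108.99 + £85.26 = £194.25
Net pay: £1,470.00 − £194.25 = £1,275.75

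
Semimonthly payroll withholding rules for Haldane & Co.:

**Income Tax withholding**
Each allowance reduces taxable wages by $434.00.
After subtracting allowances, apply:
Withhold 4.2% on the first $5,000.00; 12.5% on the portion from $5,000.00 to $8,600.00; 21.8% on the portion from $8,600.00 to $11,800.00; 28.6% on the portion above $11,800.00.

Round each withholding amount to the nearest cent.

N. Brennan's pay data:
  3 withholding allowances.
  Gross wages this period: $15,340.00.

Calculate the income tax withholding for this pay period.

$1,997.67

Income Tax: taxable = $15,340.00 − 3×$434.00 = $14,038.00
  $1,357.60 + 28.6% × ($14,038.00 − $11,800.00) = $1,357.60 + 28.6% × $2,238.00 = $1,997.67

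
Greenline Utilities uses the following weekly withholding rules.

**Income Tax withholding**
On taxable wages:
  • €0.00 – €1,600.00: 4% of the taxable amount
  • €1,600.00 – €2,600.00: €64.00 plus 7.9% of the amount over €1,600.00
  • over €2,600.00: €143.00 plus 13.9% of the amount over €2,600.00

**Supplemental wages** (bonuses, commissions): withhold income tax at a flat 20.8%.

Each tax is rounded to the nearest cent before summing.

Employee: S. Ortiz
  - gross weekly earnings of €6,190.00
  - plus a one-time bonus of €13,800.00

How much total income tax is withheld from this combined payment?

Income Tax: taxable = €6,190.00
  €143.00 + 13.9% × (€6,190.00 − €2,600.00) = €143.00 + 13.9% × €3,590.00 = €642.01
Supplemental (20.8% flat on bonus): 20.8% × €13,800.00 = €2,870.40
Total income tax: €642.01 + €2,870.40 = €3,512.41

€3,512.41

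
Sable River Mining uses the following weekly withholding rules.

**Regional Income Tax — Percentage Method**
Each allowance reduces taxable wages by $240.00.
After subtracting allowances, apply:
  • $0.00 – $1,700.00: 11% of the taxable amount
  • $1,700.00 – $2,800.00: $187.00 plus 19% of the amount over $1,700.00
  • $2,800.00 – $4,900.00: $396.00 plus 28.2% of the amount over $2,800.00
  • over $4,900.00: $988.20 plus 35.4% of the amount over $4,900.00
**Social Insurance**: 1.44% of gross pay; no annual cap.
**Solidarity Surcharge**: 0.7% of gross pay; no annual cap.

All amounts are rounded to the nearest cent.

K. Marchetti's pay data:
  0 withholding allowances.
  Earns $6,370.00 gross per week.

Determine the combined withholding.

$1,644.90

Regional Income Tax: taxable = $6,370.00
  $988.20 + 35.4% × ($6,370.00 − $4,900.00) = $988.20 + 35.4% × $1,470.00 = $1,508.58
Social Insurance: 1.44% × $6,370.00 = $91.73
Solidarity Surcharge: 0.7% × $6,370.00 = $44.59
Total: $1,508.58 + $91.73 + $44.59 = $1,644.90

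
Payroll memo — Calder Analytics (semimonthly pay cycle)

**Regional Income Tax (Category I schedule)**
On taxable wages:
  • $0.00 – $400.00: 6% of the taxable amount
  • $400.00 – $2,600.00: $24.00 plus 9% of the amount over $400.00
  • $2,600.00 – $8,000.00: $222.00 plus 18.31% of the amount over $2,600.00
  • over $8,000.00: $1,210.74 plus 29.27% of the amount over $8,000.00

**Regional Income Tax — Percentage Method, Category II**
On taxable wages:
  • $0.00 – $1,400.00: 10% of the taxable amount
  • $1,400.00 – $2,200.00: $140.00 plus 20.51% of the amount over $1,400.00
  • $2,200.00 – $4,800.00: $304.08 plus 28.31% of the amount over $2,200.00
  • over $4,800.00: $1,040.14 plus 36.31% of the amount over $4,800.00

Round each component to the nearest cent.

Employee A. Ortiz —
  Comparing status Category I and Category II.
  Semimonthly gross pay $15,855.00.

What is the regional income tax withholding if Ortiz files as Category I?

$3,509.90

Regional Income Tax (Category I): taxable = $15,855.00
  $1,210.74 + 29.27% × ($15,855.00 − $8,000.00) = $1,210.74 + 29.27% × $7,855.00 = $3,509.90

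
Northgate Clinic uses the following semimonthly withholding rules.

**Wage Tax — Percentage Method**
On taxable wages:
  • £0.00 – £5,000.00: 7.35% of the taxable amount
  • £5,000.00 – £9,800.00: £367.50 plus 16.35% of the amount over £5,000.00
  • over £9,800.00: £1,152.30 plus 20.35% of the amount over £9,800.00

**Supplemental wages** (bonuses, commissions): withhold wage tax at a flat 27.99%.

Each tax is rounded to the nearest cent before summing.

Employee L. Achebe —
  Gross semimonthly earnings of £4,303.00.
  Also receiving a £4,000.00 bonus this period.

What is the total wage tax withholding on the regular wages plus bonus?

£1,435.87

Wage Tax: taxable = £4,303.00
  7.35% × £4,303.00 = £316.27
Supplemental (27.99% flat on bonus): 27.99% × £4,000.00 = £1,119.60
Total wage tax: £316.27 + £1,119.60 = £1,435.87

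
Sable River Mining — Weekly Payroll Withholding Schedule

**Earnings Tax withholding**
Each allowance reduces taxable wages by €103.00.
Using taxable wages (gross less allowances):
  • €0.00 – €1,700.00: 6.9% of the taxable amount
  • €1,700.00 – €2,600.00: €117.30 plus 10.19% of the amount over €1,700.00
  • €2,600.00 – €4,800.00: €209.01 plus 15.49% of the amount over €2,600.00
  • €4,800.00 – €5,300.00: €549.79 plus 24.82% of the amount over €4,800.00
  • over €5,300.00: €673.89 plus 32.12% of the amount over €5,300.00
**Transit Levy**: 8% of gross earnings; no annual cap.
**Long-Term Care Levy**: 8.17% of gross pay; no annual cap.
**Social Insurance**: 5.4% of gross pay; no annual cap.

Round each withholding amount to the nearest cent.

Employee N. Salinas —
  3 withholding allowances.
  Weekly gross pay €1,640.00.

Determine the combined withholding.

Earnings Tax: taxable = €1,640.00 − 3×€103.00 = €1,331.00
  6.9% × €1,331.00 = €91.84
Transit Levy: 8% × €1,640.00 = €131.20
Long-Term Care Levy: 8.17% × €1,640.00 = €133.99
Social Insurance: 5.4% × €1,640.00 = €88.56
Total: €91.84 + €131.20 + €133.99 + €88.56 = €445.59

€445.59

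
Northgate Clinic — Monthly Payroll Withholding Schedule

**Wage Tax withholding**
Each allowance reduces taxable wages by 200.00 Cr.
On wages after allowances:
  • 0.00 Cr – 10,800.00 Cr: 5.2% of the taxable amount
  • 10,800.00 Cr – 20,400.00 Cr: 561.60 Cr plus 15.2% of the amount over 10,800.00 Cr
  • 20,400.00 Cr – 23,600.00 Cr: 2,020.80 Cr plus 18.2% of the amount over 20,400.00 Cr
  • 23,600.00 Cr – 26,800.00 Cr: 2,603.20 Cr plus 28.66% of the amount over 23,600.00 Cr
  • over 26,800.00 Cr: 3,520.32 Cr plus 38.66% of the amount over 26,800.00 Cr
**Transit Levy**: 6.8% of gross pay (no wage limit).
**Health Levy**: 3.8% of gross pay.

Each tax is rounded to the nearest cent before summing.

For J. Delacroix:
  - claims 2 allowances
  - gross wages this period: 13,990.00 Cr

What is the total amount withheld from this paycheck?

Wage Tax: taxable = 13,990.00 Cr − 2×200.00 Cr = 13,590.00 Cr
  561.60 Cr + 15.2% × (13,590.00 Cr − 10,800.00 Cr) = 561.60 Cr + 15.2% × 2,790.00 Cr = 985.68 Cr
Transit Levy: 6.8% × 13,990.00 Cr = 951.32 Cr
Health Levy: 3.8% × 13,990.00 Cr = 531.62 Cr
Total: 985.68 Cr + 951.32 Cr + 531.62 Cr = 2,468.62 Cr

2,468.62 Cr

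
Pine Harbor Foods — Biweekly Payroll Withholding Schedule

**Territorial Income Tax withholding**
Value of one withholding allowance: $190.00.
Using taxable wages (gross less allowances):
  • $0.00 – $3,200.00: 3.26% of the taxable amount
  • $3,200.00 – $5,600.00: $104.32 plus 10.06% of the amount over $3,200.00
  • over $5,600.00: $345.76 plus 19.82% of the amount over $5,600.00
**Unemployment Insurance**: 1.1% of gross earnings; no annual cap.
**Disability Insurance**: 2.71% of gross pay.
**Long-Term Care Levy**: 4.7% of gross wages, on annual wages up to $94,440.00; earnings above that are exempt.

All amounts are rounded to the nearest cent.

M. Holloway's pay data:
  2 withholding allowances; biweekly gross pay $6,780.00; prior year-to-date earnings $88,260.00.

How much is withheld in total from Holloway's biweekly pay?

$1,053.10

Territorial Income Tax: taxable = $6,780.00 − 2×$190.00 = $6,400.00
  $345.76 + 19.82% × ($6,400.00 − $5,600.00) = $345.76 + 19.82% × $800.00 = $504.32
Unemployment Insurance: 1.1% × $6,780.00 = $74.58
Disability Insurance: 2.71% × $6,780.00 = $183.74
Long-Term Care Levy: cap $94,440.00 − YTD $88,260.00 = $6,180.00 subject; 4.7% × $6,180.00 = $290.46
Total: $504.32 + $74.58 + $183.74 + $290.46 = $1,053.10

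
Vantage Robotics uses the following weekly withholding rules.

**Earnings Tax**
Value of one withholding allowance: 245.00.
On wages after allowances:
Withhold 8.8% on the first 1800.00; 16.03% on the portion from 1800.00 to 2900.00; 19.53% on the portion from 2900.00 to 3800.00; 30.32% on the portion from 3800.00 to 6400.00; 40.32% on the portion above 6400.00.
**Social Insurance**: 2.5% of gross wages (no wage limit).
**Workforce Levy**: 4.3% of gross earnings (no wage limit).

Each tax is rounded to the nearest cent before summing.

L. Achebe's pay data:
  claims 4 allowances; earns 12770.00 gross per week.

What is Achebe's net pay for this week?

8429.57

Earnings Tax: taxable = 12770.00 − 4×245.00 = 11790.00
  1298.82 + 40.32% × (11790.00 − 6400.00) = 1298.82 + 40.32% × 5390.00 = 3472.07
Social Insurance: 2.5% × 12770.00 = 319.25
Workforce Levy: 4.3% × 12770.00 = 549.11
Total withheld: 3472.07 + 319.25 + 549.11 = 4340.43
Net pay: 12770.00 − 4340.43 = 8429.57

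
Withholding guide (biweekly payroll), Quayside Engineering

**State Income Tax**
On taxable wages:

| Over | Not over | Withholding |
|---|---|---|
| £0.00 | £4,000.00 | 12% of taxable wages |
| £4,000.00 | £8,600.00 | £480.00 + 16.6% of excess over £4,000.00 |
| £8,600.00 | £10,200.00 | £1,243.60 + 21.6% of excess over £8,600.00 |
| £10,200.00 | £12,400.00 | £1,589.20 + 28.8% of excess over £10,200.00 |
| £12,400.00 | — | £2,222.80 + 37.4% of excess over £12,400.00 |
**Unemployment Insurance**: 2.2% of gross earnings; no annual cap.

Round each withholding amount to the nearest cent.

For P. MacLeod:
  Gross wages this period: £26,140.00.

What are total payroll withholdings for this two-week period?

£7,936.64

State Income Tax: taxable = £26,140.00
  £2,222.80 + 37.4% × (£26,140.00 − £12,400.00) = £2,222.80 + 37.4% × £13,740.00 = £7,361.56
Unemployment Insurance: 2.2% × £26,140.00 = £575.08
Total: £7,361.56 + £575.08 = £7,936.64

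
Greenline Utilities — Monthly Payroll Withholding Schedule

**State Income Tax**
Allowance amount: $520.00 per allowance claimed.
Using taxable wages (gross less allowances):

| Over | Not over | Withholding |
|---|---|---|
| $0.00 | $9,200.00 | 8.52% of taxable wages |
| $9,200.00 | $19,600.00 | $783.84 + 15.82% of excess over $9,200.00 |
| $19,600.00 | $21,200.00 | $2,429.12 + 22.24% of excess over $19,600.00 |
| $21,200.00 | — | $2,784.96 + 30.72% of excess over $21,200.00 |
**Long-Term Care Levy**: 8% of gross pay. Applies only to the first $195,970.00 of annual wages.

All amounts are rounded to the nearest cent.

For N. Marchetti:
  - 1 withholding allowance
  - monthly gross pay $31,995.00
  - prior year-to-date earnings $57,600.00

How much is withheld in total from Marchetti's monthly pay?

$8,501.04

State Income Tax: taxable = $31,995.00 − 1×$520.00 = $31,475.00
  $2,784.96 + 30.72% × ($31,475.00 − $21,200.00) = $2,784.96 + 30.72% × $10,275.00 = $5,941.44
Long-Term Care Levy: 8% × $31,995.00 = $2,559.60
Total: $5,941.44 + $2,559.60 = $8,501.04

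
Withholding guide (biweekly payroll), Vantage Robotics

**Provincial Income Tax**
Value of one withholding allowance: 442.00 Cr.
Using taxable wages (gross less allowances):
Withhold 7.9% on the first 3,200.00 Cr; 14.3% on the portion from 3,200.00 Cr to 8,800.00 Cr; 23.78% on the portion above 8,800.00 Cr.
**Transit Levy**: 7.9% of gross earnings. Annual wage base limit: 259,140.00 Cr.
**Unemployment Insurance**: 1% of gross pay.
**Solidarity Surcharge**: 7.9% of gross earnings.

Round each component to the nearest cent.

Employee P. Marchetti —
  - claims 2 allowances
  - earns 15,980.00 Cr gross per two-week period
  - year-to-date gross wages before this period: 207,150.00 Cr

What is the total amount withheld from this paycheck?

Provincial Income Tax: taxable = 15,980.00 Cr − 2×442.00 Cr = 15,096.00 Cr
  1,053.60 Cr + 23.78% × (15,096.00 Cr − 8,800.00 Cr) = 1,053.60 Cr + 23.78% × 6,296.00 Cr = 2,550.79 Cr
Transit Levy: 7.9% × 15,980.00 Cr = 1,262.42 Cr
Unemployment Insurance: 1% × 15,980.00 Cr = 159.80 Cr
Solidarity Surcharge: 7.9% × 15,980.00 Cr = 1,262.42 Cr
Total: 2,550.79 Cr + 1,262.42 Cr + 159.80 Cr + 1,262.42 Cr = 5,235.43 Cr

5,235.43 Cr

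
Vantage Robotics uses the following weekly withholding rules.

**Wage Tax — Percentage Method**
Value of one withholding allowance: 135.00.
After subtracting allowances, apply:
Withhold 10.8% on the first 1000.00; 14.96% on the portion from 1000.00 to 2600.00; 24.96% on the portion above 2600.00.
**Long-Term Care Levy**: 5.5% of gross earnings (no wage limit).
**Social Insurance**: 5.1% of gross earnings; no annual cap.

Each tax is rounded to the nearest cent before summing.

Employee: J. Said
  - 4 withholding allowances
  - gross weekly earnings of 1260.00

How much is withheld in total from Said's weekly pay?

Wage Tax: taxable = 1260.00 − 4×135.00 = 720.00
  10.8% × 720.00 = 77.76
Long-Term Care Levy: 5.5% × 1260.00 = 69.30
Social Insurance: 5.1% × 1260.00 = 64.26
Total: 77.76 + 69.30 + 64.26 = 211.32

211.32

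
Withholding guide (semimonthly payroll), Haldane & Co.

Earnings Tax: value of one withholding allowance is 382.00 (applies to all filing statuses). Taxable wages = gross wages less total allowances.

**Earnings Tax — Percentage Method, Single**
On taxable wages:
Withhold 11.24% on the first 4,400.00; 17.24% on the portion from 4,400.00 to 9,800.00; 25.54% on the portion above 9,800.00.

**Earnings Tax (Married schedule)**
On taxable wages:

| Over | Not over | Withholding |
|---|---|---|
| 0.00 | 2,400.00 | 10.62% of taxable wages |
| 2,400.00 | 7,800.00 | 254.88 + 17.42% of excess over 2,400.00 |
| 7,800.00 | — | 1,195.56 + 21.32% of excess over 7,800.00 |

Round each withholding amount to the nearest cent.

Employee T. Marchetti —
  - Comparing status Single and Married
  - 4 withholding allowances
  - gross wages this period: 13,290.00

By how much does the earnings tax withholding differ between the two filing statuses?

Earnings Tax (Single): taxable = 13,290.00 − 4×382.00 = 11,762.00
  1,425.52 + 25.54% × (11,762.00 − 9,800.00) = 1,425.52 + 25.54% × 1,962.00 = 1,926.61
Earnings Tax (Married): taxable = 13,290.00 − 4×382.00 = 11,762.00
  1,195.56 + 21.32% × (11,762.00 − 7,800.00) = 1,195.56 + 21.32% × 3,962.00 = 2,040.26
Difference: |1,926.61 − 2,040.26| = 113.65 (higher under Married)

113.65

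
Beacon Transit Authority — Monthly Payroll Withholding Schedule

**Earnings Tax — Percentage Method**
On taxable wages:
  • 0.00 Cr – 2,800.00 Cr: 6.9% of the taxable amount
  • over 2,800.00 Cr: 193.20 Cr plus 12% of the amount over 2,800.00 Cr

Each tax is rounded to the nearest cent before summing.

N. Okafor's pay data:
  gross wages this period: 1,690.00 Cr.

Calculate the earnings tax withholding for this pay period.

Earnings Tax: taxable = 1,690.00 Cr
  6.9% × 1,690.00 Cr = 116.61 Cr

116.61 Cr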